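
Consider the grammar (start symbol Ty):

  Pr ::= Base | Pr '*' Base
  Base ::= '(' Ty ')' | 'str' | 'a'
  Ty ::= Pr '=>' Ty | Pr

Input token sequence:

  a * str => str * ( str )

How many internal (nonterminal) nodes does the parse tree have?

[Ty [Pr [Pr [Base a]] * [Base str]] => [Ty [Pr [Pr [Base str]] * [Base ( [Ty [Pr [Base str]]] )]]]]

13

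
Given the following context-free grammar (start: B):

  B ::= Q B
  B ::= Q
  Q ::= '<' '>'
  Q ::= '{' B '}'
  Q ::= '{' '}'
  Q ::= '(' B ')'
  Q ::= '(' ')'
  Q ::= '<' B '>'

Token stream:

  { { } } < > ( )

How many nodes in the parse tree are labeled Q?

[B [Q { [B [Q { }]] }] [B [Q < >] [B [Q ( )]]]]

4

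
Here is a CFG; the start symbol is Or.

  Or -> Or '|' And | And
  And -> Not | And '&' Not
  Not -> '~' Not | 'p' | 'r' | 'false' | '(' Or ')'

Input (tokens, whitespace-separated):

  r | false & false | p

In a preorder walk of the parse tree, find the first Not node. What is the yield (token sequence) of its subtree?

[Or [Or [Or [And [Not r]]] | [And [And [Not false]] & [Not false]]] | [And [Not p]]]

r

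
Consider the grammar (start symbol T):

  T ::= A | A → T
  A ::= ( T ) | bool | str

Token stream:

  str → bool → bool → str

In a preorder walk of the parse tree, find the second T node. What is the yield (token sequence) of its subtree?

bool → bool → str

[T [A str] → [T [A bool] → [T [A bool] → [T [A str]]]]]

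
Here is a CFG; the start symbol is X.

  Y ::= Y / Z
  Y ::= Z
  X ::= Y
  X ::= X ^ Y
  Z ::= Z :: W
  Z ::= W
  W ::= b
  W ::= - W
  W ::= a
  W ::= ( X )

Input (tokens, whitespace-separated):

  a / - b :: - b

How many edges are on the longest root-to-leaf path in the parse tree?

6

[X [Y [Y [Z [W a]]] / [Z [Z [W - [W b]]] :: [W - [W b]]]]]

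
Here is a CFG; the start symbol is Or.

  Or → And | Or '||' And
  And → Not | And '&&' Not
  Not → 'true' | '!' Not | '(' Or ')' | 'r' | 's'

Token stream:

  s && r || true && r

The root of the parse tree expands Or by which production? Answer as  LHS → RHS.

[Or [Or [And [And [Not s]] && [Not r]]] || [And [And [Not true]] && [Not r]]]

Or → Or '||' And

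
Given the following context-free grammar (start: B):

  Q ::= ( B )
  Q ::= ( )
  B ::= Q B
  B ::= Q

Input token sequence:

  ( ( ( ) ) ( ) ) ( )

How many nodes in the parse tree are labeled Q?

[B [Q ( [B [Q ( [B [Q ( )]] )] [B [Q ( )]]] )] [B [Q ( )]]]

5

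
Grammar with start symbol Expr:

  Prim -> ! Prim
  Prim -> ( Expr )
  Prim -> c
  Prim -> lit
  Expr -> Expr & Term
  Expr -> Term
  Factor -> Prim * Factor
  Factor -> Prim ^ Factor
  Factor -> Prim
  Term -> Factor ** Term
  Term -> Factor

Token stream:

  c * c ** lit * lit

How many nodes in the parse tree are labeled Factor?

[Expr [Term [Factor [Prim c] * [Factor [Prim c]]] ** [Term [Factor [Prim lit] * [Factor [Prim lit]]]]]]

4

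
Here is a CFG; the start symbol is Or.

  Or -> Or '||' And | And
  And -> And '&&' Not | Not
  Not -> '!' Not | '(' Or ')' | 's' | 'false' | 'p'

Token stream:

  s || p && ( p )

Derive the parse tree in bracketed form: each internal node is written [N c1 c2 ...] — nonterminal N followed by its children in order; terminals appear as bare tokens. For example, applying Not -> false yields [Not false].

Or
Or || And
And || And
Not || And
s || And
s || And && Not
s || Not && Not
s || p && Not
s || p && ( Or )
s || p && ( And )
s || p && ( Not )
s || p && ( p )

[Or [Or [And [Not s]]] || [And [And [Not p]] && [Not ( [Or [And [Not p]]] )]]]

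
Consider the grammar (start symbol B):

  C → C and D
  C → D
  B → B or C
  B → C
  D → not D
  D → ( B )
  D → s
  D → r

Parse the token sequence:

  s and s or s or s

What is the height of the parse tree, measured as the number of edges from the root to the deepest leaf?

6

[B [B [B [C [C [D s]] and [D s]]] or [C [D s]]] or [C [D s]]]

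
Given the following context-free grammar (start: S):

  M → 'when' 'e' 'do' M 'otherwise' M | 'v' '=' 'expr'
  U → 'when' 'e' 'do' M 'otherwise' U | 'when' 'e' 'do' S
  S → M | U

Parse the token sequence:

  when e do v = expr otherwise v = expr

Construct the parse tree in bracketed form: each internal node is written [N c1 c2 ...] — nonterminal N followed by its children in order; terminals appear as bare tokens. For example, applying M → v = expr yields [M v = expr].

S
M
when e do M otherwise M
when e do v = expr otherwise M
when e do v = expr otherwise v = expr

[S [M when e do [M v = expr] otherwise [M v = expr]]]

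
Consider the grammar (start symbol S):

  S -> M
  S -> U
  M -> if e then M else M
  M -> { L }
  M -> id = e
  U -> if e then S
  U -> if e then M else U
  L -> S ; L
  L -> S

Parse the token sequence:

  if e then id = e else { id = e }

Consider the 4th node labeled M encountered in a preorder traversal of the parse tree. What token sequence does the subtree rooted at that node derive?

id = e

[S [M if e then [M id = e] else [M { [L [S [M id = e]]] }]]]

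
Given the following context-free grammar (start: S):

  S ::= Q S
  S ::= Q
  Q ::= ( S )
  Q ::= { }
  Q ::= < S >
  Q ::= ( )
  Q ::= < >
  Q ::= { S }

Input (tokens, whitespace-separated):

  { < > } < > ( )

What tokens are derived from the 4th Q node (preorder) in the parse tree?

( )

[S [Q { [S [Q < >]] }] [S [Q < >] [S [Q ( )]]]]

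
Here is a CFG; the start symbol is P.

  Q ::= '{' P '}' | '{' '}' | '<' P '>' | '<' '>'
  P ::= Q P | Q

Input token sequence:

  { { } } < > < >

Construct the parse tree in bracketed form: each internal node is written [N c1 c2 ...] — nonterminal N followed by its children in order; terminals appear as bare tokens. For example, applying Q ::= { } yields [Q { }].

[P [Q { [P [Q { }]] }] [P [Q < >] [P [Q < >]]]]

P
Q P
{ P } P
{ Q } P
{ { } } P
{ { } } Q P
{ { } } < > P
{ { } } < > Q
{ { } } < > < >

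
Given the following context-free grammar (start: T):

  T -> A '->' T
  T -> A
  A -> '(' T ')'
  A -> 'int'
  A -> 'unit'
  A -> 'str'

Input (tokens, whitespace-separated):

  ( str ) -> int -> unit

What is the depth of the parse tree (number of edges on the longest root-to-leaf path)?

[T [A ( [T [A str]] )] -> [T [A int] -> [T [A unit]]]]

4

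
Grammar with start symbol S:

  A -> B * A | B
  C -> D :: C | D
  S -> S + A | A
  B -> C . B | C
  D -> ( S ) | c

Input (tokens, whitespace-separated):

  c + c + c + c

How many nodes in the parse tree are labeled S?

4

[S [S [S [S [A [B [C [D c]]]]] + [A [B [C [D c]]]]] + [A [B [C [D c]]]]] + [A [B [C [D c]]]]]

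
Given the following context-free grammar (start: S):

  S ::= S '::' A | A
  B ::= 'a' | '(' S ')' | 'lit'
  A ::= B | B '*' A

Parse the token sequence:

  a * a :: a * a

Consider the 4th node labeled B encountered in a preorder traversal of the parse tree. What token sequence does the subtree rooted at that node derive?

[S [S [A [B a] * [A [B a]]]] :: [A [B a] * [A [B a]]]]

a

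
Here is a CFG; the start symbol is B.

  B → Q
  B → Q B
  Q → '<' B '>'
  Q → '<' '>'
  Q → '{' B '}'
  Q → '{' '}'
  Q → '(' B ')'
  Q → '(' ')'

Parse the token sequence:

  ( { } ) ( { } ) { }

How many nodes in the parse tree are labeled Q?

5

[B [Q ( [B [Q { }]] )] [B [Q ( [B [Q { }]] )] [B [Q { }]]]]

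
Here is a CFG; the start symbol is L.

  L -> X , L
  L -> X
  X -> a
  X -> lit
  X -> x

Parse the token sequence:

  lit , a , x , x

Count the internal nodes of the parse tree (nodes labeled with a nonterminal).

[L [X lit] , [L [X a] , [L [X x] , [L [X x]]]]]

8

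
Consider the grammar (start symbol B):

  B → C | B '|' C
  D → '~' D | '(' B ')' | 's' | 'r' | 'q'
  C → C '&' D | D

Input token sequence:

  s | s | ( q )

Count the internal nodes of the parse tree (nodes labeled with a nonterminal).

12

[B [B [B [C [D s]]] | [C [D s]]] | [C [D ( [B [C [D q]]] )]]]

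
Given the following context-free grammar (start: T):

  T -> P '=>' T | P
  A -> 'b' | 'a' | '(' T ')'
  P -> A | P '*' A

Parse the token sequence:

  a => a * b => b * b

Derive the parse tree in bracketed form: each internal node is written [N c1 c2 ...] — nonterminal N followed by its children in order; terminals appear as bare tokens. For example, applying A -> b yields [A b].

[T [P [A a]] => [T [P [P [A a]] * [A b]] => [T [P [P [A b]] * [A b]]]]]

T
P => T
A => T
a => T
a => P => T
a => P * A => T
a => A * A => T
a => a * A => T
a => a * b => T
a => a * b => P
a => a * b => P * A
a => a * b => A * A
a => a * b => b * A
a => a * b => b * b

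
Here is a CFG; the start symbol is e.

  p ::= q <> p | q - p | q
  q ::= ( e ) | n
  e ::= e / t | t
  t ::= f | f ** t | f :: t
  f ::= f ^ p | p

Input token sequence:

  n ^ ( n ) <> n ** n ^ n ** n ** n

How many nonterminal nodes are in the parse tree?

30

[e [t [f [f [p [q n]]] ^ [p [q ( [e [t [f [p [q n]]]]] )] <> [p [q n]]]] ** [t [f [f [p [q n]]] ^ [p [q n]]] ** [t [f [p [q n]]] ** [t [f [p [q n]]]]]]]]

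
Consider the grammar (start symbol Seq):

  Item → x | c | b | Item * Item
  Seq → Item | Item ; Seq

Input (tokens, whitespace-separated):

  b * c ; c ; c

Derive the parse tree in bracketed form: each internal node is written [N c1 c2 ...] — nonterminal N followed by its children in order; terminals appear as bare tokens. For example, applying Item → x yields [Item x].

[Seq [Item [Item b] * [Item c]] ; [Seq [Item c] ; [Seq [Item c]]]]

Seq
Item ; Seq
Item * Item ; Seq
b * Item ; Seq
b * c ; Seq
b * c ; Item ; Seq
b * c ; c ; Seq
b * c ; c ; Item
b * c ; c ; c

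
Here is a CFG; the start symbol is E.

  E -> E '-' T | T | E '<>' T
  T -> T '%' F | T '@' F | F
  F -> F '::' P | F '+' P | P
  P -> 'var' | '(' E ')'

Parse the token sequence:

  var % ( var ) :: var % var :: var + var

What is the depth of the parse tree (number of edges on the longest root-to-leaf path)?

10

[E [T [T [T [F [P var]]] % [F [F [P ( [E [T [F [P var]]]] )]] :: [P var]]] % [F [F [F [P var]] :: [P var]] + [P var]]]]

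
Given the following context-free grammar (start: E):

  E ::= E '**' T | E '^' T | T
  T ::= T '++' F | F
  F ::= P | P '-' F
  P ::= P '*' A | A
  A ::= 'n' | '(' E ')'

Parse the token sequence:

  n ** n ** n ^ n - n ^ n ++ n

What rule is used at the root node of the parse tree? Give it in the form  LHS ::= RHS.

E ::= E '^' T

[E [E [E [E [E [T [F [P [A n]]]]] ** [T [F [P [A n]]]]] ** [T [F [P [A n]]]]] ^ [T [F [P [A n]] - [F [P [A n]]]]]] ^ [T [T [F [P [A n]]]] ++ [F [P [A n]]]]]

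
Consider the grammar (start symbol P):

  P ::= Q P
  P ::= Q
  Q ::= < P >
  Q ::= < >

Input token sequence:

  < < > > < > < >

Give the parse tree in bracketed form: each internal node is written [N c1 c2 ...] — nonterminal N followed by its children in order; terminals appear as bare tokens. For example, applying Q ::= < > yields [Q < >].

[P [Q < [P [Q < >]] >] [P [Q < >] [P [Q < >]]]]

P
Q P
< P > P
< Q > P
< < > > P
< < > > Q P
< < > > < > P
< < > > < > Q
< < > > < > < >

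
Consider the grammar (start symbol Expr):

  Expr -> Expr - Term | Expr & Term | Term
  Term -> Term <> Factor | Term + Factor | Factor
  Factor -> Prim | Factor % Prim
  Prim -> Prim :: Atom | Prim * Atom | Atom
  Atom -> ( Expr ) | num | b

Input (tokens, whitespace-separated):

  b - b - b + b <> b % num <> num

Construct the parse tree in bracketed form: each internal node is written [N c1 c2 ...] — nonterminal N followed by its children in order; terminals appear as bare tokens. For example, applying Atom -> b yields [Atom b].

[Expr [Expr [Expr [Term [Factor [Prim [Atom b]]]]] - [Term [Factor [Prim [Atom b]]]]] - [Term [Term [Term [Term [Factor [Prim [Atom b]]]] + [Factor [Prim [Atom b]]]] <> [Factor [Factor [Prim [Atom b]]] % [Prim [Atom num]]]] <> [Factor [Prim [Atom num]]]]]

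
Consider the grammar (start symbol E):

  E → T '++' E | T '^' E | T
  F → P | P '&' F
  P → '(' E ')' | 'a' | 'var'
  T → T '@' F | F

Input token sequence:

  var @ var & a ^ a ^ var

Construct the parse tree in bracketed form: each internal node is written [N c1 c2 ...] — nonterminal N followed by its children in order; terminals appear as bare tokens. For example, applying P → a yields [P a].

[E [T [T [F [P var]]] @ [F [P var] & [F [P a]]]] ^ [E [T [F [P a]]] ^ [E [T [F [P var]]]]]]

E
T ^ E
T @ F ^ E
F @ F ^ E
P @ F ^ E
var @ F ^ E
var @ P & F ^ E
var @ var & F ^ E
var @ var & P ^ E
var @ var & a ^ E
var @ var & a ^ T ^ E
var @ var & a ^ F ^ E
var @ var & a ^ P ^ E
var @ var & a ^ a ^ E
var @ var & a ^ a ^ T
var @ var & a ^ a ^ F
var @ var & a ^ a ^ P
var @ var & a ^ a ^ var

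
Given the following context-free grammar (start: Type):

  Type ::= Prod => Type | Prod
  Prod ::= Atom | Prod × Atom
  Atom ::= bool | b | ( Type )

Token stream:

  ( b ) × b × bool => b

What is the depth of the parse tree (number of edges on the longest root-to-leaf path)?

[Type [Prod [Prod [Prod [Atom ( [Type [Prod [Atom b]]] )]] × [Atom b]] × [Atom bool]] => [Type [Prod [Atom b]]]]

8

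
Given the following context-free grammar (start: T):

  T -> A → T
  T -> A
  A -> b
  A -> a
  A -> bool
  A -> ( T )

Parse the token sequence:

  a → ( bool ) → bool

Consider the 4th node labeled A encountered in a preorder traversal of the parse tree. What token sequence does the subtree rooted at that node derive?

bool

[T [A a] → [T [A ( [T [A bool]] )] → [T [A bool]]]]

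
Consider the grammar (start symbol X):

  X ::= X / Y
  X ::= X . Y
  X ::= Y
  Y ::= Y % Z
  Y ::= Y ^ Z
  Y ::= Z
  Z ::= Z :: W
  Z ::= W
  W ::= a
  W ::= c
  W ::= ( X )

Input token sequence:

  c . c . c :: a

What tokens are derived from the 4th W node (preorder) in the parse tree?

a

[X [X [X [Y [Z [W c]]]] . [Y [Z [W c]]]] . [Y [Z [Z [W c]] :: [W a]]]]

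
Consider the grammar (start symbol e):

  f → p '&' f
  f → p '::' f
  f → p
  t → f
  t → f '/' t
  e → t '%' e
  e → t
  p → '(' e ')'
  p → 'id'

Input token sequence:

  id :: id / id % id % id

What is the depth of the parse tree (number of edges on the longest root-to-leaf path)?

[e [t [f [p id] :: [f [p id]]] / [t [f [p id]]]] % [e [t [f [p id]]] % [e [t [f [p id]]]]]]

6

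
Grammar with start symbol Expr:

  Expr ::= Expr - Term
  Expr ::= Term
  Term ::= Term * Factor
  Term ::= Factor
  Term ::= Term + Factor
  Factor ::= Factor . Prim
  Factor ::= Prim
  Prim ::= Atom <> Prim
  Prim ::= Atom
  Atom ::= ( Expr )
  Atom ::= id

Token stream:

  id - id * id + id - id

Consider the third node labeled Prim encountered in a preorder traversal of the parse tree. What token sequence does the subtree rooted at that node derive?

id

[Expr [Expr [Expr [Term [Factor [Prim [Atom id]]]]] - [Term [Term [Term [Factor [Prim [Atom id]]]] * [Factor [Prim [Atom id]]]] + [Factor [Prim [Atom id]]]]] - [Term [Factor [Prim [Atom id]]]]]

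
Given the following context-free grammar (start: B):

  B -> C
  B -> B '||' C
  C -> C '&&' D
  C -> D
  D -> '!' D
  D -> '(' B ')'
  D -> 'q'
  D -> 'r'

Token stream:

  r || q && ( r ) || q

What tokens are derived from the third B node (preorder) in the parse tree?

r

[B [B [B [C [D r]]] || [C [C [D q]] && [D ( [B [C [D r]]] )]]] || [C [D q]]]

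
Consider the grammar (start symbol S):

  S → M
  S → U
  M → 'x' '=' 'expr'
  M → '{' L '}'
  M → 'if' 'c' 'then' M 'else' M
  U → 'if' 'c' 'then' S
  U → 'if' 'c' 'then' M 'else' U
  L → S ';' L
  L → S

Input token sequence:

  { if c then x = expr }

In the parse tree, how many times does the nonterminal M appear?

2

[S [M { [L [S [U if c then [S [M x = expr]]]]] }]]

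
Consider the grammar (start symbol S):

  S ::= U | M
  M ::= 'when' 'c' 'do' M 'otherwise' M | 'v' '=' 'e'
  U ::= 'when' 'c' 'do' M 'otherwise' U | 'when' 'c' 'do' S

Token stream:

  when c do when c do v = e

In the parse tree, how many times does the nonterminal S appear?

3

[S [U when c do [S [U when c do [S [M v = e]]]]]]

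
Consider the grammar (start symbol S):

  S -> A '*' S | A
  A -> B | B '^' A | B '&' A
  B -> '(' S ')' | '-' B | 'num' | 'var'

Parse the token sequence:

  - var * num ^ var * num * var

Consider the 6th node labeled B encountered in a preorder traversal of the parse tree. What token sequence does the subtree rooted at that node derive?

[S [A [B - [B var]]] * [S [A [B num] ^ [A [B var]]] * [S [A [B num]] * [S [A [B var]]]]]]

var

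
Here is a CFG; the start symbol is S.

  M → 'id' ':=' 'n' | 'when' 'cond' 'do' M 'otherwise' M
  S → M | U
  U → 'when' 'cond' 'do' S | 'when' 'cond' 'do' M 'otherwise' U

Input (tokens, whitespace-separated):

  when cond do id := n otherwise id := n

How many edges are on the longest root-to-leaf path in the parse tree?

[S [M when cond do [M id := n] otherwise [M id := n]]]

3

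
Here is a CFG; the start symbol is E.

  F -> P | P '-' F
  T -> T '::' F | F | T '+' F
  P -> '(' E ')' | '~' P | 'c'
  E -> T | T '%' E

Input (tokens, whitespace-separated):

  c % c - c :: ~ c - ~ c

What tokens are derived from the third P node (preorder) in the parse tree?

[E [T [F [P c]]] % [E [T [T [F [P c] - [F [P c]]]] :: [F [P ~ [P c]] - [F [P ~ [P c]]]]]]]

c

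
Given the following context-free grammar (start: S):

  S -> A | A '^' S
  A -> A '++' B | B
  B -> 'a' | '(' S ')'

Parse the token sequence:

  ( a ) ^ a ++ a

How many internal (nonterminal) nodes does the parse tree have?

11

[S [A [B ( [S [A [B a]]] )]] ^ [S [A [A [B a]] ++ [B a]]]]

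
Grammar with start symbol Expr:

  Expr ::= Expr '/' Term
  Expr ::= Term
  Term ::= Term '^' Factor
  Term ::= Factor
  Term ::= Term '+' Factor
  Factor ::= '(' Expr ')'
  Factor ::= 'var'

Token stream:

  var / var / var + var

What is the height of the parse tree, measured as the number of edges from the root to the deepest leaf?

5

[Expr [Expr [Expr [Term [Factor var]]] / [Term [Factor var]]] / [Term [Term [Factor var]] + [Factor var]]]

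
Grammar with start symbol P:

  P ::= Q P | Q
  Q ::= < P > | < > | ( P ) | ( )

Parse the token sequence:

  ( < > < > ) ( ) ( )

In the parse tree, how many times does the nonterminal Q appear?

5

[P [Q ( [P [Q < >] [P [Q < >]]] )] [P [Q ( )] [P [Q ( )]]]]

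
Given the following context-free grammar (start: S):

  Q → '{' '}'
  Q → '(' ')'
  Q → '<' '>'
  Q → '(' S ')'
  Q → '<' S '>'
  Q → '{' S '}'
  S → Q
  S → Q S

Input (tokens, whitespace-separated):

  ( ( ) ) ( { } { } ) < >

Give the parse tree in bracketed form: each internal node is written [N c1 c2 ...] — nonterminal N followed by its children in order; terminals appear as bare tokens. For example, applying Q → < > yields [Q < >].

[S [Q ( [S [Q ( )]] )] [S [Q ( [S [Q { }] [S [Q { }]]] )] [S [Q < >]]]]

S
Q S
( S ) S
( Q ) S
( ( ) ) S
( ( ) ) Q S
( ( ) ) ( S ) S
( ( ) ) ( Q S ) S
( ( ) ) ( { } S ) S
( ( ) ) ( { } Q ) S
( ( ) ) ( { } { } ) S
( ( ) ) ( { } { } ) Q
( ( ) ) ( { } { } ) < >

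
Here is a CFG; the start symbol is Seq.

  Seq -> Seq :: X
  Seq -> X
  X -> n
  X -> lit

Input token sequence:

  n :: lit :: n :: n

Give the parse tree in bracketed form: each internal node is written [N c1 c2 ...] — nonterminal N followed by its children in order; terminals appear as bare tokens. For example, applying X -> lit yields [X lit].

Seq
Seq :: X
Seq :: X :: X
Seq :: X :: X :: X
X :: X :: X :: X
n :: X :: X :: X
n :: lit :: X :: X
n :: lit :: n :: X
n :: lit :: n :: n

[Seq [Seq [Seq [Seq [X n]] :: [X lit]] :: [X n]] :: [X n]]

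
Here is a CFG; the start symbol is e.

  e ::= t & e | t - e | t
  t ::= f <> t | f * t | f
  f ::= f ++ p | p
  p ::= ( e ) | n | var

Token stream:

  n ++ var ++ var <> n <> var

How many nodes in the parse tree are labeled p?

5

[e [t [f [f [f [p n]] ++ [p var]] ++ [p var]] <> [t [f [p n]] <> [t [f [p var]]]]]]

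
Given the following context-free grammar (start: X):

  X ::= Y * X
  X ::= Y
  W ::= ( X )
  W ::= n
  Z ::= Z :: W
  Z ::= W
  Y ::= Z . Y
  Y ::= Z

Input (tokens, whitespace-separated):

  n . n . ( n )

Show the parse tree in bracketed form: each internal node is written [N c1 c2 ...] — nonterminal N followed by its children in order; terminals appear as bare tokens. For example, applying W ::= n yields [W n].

X
Y
Z . Y
W . Y
n . Y
n . Z . Y
n . W . Y
n . n . Y
n . n . Z
n . n . W
n . n . ( X )
n . n . ( Y )
n . n . ( Z )
n . n . ( W )
n . n . ( n )

[X [Y [Z [W n]] . [Y [Z [W n]] . [Y [Z [W ( [X [Y [Z [W n]]]] )]]]]]]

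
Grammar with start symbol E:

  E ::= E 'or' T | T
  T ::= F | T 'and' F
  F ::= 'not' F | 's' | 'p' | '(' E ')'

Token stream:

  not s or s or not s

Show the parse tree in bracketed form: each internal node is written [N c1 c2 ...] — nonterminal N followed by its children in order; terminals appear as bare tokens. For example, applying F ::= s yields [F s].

E
E or T
E or T or T
T or T or T
F or T or T
not F or T or T
not s or T or T
not s or F or T
not s or s or T
not s or s or F
not s or s or not F
not s or s or not s

[E [E [E [T [F not [F s]]]] or [T [F s]]] or [T [F not [F s]]]]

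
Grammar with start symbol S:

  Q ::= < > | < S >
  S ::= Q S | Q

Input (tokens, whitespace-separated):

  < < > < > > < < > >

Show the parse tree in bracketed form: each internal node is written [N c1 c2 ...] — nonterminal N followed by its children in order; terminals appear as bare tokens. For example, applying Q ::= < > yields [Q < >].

S
Q S
< S > S
< Q S > S
< < > S > S
< < > Q > S
< < > < > > S
< < > < > > Q
< < > < > > < S >
< < > < > > < Q >
< < > < > > < < > >

[S [Q < [S [Q < >] [S [Q < >]]] >] [S [Q < [S [Q < >]] >]]]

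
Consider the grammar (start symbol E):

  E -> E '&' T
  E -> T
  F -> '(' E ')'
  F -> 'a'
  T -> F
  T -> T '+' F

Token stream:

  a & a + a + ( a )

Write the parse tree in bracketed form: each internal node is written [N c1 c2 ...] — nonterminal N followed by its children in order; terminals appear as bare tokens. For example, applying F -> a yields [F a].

E
E & T
T & T
F & T
a & T
a & T + F
a & T + F + F
a & F + F + F
a & a + F + F
a & a + a + F
a & a + a + ( E )
a & a + a + ( T )
a & a + a + ( F )
a & a + a + ( a )

[E [E [T [F a]]] & [T [T [T [F a]] + [F a]] + [F ( [E [T [F a]]] )]]]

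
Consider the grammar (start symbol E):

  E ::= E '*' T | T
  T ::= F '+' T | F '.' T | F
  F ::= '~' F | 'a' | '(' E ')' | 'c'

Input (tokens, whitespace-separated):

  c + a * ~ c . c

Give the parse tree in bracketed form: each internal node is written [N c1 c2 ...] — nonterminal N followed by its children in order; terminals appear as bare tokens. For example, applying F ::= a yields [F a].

E
E * T
T * T
F + T * T
c + T * T
c + F * T
c + a * T
c + a * F . T
c + a * ~ F . T
c + a * ~ c . T
c + a * ~ c . F
c + a * ~ c . c

[E [E [T [F c] + [T [F a]]]] * [T [F ~ [F c]] . [T [F c]]]]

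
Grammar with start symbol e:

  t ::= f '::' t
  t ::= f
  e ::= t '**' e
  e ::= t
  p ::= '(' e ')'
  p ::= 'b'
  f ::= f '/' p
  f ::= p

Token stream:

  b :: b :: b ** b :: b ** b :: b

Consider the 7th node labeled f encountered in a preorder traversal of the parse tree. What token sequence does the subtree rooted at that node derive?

[e [t [f [p b]] :: [t [f [p b]] :: [t [f [p b]]]]] ** [e [t [f [p b]] :: [t [f [p b]]]] ** [e [t [f [p b]] :: [t [f [p b]]]]]]]

b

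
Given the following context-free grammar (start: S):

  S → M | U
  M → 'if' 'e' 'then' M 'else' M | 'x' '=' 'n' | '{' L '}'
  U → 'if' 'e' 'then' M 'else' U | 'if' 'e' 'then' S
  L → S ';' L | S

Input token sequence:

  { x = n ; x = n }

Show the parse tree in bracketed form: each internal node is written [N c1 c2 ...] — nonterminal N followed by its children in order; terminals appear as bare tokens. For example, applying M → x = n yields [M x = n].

S
M
{ L }
{ S ; L }
{ M ; L }
{ x = n ; L }
{ x = n ; S }
{ x = n ; M }
{ x = n ; x = n }

[S [M { [L [S [M x = n]] ; [L [S [M x = n]]]] }]]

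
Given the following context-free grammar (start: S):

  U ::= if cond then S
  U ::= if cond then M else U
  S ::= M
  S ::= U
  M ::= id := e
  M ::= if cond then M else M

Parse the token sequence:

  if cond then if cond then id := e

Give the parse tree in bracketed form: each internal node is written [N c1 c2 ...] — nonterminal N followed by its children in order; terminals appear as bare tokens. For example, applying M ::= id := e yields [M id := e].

S
U
if cond then S
if cond then U
if cond then if cond then S
if cond then if cond then M
if cond then if cond then id := e

[S [U if cond then [S [U if cond then [S [M id := e]]]]]]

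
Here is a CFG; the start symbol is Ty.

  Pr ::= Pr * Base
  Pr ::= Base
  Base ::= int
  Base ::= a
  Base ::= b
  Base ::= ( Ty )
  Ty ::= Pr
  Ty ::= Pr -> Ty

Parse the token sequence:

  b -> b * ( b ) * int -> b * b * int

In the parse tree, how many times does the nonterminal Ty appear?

4

[Ty [Pr [Base b]] -> [Ty [Pr [Pr [Pr [Base b]] * [Base ( [Ty [Pr [Base b]]] )]] * [Base int]] -> [Ty [Pr [Pr [Pr [Base b]] * [Base b]] * [Base int]]]]]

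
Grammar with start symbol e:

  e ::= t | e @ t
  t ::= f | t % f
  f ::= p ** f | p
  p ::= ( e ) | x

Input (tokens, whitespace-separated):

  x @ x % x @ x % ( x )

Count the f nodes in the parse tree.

6

[e [e [e [t [f [p x]]]] @ [t [t [f [p x]]] % [f [p x]]]] @ [t [t [f [p x]]] % [f [p ( [e [t [f [p x]]]] )]]]]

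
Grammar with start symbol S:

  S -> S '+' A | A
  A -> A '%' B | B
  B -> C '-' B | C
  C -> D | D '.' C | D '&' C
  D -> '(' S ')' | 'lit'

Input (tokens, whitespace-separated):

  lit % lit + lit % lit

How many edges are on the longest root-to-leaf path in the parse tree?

[S [S [A [A [B [C [D lit]]]] % [B [C [D lit]]]]] + [A [A [B [C [D lit]]]] % [B [C [D lit]]]]]

7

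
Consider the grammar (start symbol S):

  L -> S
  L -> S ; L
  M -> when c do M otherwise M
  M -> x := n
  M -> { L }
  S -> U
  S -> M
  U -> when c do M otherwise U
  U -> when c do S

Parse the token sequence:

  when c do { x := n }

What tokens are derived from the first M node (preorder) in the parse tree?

{ x := n }

[S [U when c do [S [M { [L [S [M x := n]]] }]]]]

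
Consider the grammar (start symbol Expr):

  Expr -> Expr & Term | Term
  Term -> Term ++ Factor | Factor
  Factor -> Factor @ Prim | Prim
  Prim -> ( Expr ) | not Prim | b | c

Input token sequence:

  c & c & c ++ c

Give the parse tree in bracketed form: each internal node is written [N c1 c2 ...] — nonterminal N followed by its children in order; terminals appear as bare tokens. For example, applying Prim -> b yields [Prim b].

Expr
Expr & Term
Expr & Term & Term
Term & Term & Term
Factor & Term & Term
Prim & Term & Term
c & Term & Term
c & Factor & Term
c & Prim & Term
c & c & Term
c & c & Term ++ Factor
c & c & Factor ++ Factor
c & c & Prim ++ Factor
c & c & c ++ Factor
c & c & c ++ Prim
c & c & c ++ c

[Expr [Expr [Expr [Term [Factor [Prim c]]]] & [Term [Factor [Prim c]]]] & [Term [Term [Factor [Prim c]]] ++ [Factor [Prim c]]]]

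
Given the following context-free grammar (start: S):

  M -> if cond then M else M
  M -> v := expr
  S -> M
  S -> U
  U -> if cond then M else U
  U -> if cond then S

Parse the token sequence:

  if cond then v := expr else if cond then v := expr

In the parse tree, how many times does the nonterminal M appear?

2

[S [U if cond then [M v := expr] else [U if cond then [S [M v := expr]]]]]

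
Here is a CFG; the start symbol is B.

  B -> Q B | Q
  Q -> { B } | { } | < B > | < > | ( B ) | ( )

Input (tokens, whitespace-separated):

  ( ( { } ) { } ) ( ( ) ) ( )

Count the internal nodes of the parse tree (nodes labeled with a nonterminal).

14

[B [Q ( [B [Q ( [B [Q { }]] )] [B [Q { }]]] )] [B [Q ( [B [Q ( )]] )] [B [Q ( )]]]]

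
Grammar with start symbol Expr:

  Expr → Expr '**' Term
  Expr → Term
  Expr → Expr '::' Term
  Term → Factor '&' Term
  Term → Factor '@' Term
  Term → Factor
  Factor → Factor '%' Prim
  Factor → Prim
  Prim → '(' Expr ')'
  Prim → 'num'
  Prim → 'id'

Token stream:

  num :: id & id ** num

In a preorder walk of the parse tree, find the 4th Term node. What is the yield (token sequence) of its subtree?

num

[Expr [Expr [Expr [Term [Factor [Prim num]]]] :: [Term [Factor [Prim id]] & [Term [Factor [Prim id]]]]] ** [Term [Factor [Prim num]]]]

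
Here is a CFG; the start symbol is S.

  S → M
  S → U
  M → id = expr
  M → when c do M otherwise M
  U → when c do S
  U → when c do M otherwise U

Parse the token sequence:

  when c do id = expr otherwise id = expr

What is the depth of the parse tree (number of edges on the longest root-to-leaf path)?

3

[S [M when c do [M id = expr] otherwise [M id = expr]]]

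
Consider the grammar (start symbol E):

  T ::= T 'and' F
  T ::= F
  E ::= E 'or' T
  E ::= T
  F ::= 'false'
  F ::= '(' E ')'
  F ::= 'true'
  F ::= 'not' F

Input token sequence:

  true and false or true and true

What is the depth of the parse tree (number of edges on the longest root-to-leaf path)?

[E [E [T [T [F true]] and [F false]]] or [T [T [F true]] and [F true]]]

5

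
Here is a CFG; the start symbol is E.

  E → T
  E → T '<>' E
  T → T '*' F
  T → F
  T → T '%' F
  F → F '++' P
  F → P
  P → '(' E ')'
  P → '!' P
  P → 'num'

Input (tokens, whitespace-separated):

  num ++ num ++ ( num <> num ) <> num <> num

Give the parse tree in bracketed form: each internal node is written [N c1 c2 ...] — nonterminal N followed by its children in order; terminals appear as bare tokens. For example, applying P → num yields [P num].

[E [T [F [F [F [P num]] ++ [P num]] ++ [P ( [E [T [F [P num]]] <> [E [T [F [P num]]]]] )]]] <> [E [T [F [P num]]] <> [E [T [F [P num]]]]]]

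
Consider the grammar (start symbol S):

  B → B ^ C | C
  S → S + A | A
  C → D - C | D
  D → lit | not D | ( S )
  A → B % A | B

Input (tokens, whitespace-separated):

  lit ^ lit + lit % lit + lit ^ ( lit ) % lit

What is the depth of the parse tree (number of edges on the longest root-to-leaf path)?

[S [S [S [A [B [B [C [D lit]]] ^ [C [D lit]]]]] + [A [B [C [D lit]]] % [A [B [C [D lit]]]]]] + [A [B [B [C [D lit]]] ^ [C [D ( [S [A [B [C [D lit]]]]] )]]] % [A [B [C [D lit]]]]]]

10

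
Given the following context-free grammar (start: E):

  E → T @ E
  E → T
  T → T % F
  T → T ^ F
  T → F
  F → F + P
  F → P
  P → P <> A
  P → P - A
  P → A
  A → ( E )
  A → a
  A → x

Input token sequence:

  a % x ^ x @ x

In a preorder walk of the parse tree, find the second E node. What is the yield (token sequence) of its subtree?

x

[E [T [T [T [F [P [A a]]]] % [F [P [A x]]]] ^ [F [P [A x]]]] @ [E [T [F [P [A x]]]]]]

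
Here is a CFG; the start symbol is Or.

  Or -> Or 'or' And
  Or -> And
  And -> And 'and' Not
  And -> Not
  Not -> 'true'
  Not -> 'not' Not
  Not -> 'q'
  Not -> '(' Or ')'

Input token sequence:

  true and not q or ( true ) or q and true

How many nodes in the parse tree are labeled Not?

7

[Or [Or [Or [And [And [Not true]] and [Not not [Not q]]]] or [And [Not ( [Or [And [Not true]]] )]]] or [And [And [Not q]] and [Not true]]]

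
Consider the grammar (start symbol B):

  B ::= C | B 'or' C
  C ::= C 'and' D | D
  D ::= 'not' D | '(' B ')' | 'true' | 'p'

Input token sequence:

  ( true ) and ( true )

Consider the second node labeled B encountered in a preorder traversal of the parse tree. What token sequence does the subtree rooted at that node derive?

true

[B [C [C [D ( [B [C [D true]]] )]] and [D ( [B [C [D true]]] )]]]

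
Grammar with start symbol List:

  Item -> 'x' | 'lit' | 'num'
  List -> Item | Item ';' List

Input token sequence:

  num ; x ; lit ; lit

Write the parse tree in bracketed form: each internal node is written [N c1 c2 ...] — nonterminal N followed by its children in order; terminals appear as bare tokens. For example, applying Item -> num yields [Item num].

[List [Item num] ; [List [Item x] ; [List [Item lit] ; [List [Item lit]]]]]

List
Item ; List
num ; List
num ; Item ; List
num ; x ; List
num ; x ; Item ; List
num ; x ; lit ; List
num ; x ; lit ; Item
num ; x ; lit ; lit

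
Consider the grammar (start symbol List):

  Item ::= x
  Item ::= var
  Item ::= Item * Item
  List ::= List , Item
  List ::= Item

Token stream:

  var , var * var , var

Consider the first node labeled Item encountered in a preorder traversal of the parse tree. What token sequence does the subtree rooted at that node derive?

var

[List [List [List [Item var]] , [Item [Item var] * [Item var]]] , [Item var]]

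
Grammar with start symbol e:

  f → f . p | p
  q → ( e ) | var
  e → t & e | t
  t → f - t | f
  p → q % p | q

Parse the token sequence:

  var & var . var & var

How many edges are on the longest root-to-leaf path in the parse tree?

[e [t [f [p [q var]]]] & [e [t [f [f [p [q var]]] . [p [q var]]]] & [e [t [f [p [q var]]]]]]]

7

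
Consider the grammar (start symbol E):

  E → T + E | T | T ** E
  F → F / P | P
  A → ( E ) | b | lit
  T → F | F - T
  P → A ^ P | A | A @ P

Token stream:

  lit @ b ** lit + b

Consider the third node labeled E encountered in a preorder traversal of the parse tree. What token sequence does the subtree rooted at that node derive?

b

[E [T [F [P [A lit] @ [P [A b]]]]] ** [E [T [F [P [A lit]]]] + [E [T [F [P [A b]]]]]]]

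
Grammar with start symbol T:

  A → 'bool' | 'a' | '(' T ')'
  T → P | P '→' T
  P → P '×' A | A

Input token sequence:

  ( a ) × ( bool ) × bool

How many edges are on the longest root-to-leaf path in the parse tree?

[T [P [P [P [A ( [T [P [A a]]] )]] × [A ( [T [P [A bool]]] )]] × [A bool]]]

8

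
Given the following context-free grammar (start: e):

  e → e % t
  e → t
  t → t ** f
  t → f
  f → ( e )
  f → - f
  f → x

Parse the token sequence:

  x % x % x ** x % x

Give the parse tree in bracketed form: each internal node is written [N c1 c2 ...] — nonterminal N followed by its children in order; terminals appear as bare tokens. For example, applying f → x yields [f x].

[e [e [e [e [t [f x]]] % [t [f x]]] % [t [t [f x]] ** [f x]]] % [t [f x]]]

e
e % t
e % t % t
e % t % t % t
t % t % t % t
f % t % t % t
x % t % t % t
x % f % t % t
x % x % t % t
x % x % t ** f % t
x % x % f ** f % t
x % x % x ** f % t
x % x % x ** x % t
x % x % x ** x % f
x % x % x ** x % x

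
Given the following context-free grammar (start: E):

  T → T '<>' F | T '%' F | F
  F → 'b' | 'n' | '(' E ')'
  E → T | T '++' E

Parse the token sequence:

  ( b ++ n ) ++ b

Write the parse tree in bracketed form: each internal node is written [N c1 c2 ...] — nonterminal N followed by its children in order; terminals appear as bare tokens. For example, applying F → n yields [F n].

E
T ++ E
F ++ E
( E ) ++ E
( T ++ E ) ++ E
( F ++ E ) ++ E
( b ++ E ) ++ E
( b ++ T ) ++ E
( b ++ F ) ++ E
( b ++ n ) ++ E
( b ++ n ) ++ T
( b ++ n ) ++ F
( b ++ n ) ++ b

[E [T [F ( [E [T [F b]] ++ [E [T [F n]]]] )]] ++ [E [T [F b]]]]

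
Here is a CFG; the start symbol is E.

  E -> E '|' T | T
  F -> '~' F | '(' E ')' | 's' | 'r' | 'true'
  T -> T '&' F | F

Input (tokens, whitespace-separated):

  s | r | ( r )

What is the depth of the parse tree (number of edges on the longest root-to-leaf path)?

6

[E [E [E [T [F s]]] | [T [F r]]] | [T [F ( [E [T [F r]]] )]]]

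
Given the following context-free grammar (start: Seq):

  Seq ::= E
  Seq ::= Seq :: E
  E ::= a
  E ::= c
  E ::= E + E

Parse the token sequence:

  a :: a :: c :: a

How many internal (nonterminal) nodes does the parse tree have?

8

[Seq [Seq [Seq [Seq [E a]] :: [E a]] :: [E c]] :: [E a]]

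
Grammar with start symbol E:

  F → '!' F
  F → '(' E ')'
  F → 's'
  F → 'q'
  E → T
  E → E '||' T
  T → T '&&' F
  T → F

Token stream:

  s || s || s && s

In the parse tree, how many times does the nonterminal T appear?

[E [E [E [T [F s]]] || [T [F s]]] || [T [T [F s]] && [F s]]]

4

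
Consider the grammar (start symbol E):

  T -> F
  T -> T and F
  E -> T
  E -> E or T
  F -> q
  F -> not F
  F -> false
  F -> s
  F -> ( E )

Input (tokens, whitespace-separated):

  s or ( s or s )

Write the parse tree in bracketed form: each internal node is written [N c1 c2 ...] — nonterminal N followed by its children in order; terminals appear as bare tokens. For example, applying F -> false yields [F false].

[E [E [T [F s]]] or [T [F ( [E [E [T [F s]]] or [T [F s]]] )]]]

E
E or T
T or T
F or T
s or T
s or F
s or ( E )
s or ( E or T )
s or ( T or T )
s or ( F or T )
s or ( s or T )
s or ( s or F )
s or ( s or s )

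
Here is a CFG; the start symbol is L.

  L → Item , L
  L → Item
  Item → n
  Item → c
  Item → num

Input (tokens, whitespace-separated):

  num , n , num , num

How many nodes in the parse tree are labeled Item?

[L [Item num] , [L [Item n] , [L [Item num] , [L [Item num]]]]]

4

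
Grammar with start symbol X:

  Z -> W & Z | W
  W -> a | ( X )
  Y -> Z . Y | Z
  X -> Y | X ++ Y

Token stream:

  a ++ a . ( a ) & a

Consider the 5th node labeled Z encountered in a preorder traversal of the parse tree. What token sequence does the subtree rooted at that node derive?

[X [X [Y [Z [W a]]]] ++ [Y [Z [W a]] . [Y [Z [W ( [X [Y [Z [W a]]]] )] & [Z [W a]]]]]]

a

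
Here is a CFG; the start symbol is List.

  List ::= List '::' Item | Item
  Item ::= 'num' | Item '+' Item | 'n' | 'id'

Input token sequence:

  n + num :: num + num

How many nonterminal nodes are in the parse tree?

[List [List [Item [Item n] + [Item num]]] :: [Item [Item num] + [Item num]]]

8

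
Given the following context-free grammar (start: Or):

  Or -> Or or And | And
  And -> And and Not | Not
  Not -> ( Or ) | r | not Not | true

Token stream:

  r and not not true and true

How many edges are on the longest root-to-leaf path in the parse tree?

6

[Or [And [And [And [Not r]] and [Not not [Not not [Not true]]]] and [Not true]]]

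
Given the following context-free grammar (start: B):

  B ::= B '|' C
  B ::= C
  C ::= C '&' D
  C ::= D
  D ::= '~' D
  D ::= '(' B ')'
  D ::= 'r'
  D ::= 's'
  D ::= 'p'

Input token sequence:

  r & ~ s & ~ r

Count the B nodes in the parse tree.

1

[B [C [C [C [D r]] & [D ~ [D s]]] & [D ~ [D r]]]]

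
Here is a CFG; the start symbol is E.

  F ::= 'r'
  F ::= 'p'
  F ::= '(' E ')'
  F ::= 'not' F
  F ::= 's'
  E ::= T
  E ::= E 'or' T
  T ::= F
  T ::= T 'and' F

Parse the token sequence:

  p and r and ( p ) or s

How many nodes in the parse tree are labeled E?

3

[E [E [T [T [T [F p]] and [F r]] and [F ( [E [T [F p]]] )]]] or [T [F s]]]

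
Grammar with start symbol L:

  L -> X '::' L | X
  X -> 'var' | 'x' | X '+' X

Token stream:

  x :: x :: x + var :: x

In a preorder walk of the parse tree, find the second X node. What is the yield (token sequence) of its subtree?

[L [X x] :: [L [X x] :: [L [X [X x] + [X var]] :: [L [X x]]]]]

x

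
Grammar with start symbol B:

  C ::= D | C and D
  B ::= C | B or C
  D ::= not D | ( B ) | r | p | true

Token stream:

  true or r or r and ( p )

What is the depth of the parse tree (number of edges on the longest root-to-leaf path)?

6

[B [B [B [C [D true]]] or [C [D r]]] or [C [C [D r]] and [D ( [B [C [D p]]] )]]]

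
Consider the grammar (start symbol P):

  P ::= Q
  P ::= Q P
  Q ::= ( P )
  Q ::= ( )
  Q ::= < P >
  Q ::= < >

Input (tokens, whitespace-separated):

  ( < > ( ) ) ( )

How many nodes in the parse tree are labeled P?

[P [Q ( [P [Q < >] [P [Q ( )]]] )] [P [Q ( )]]]

4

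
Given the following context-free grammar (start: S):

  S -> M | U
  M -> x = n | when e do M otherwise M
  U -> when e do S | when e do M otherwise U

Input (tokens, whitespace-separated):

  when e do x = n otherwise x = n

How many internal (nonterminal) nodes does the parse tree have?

[S [M when e do [M x = n] otherwise [M x = n]]]

4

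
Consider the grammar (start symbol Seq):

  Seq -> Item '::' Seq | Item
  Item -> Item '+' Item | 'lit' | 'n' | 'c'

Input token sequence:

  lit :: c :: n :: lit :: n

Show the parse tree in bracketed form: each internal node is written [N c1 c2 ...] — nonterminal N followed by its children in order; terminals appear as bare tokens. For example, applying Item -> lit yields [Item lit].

[Seq [Item lit] :: [Seq [Item c] :: [Seq [Item n] :: [Seq [Item lit] :: [Seq [Item n]]]]]]

Seq
Item :: Seq
lit :: Seq
lit :: Item :: Seq
lit :: c :: Seq
lit :: c :: Item :: Seq
lit :: c :: n :: Seq
lit :: c :: n :: Item :: Seq
lit :: c :: n :: lit :: Seq
lit :: c :: n :: lit :: Item
lit :: c :: n :: lit :: n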